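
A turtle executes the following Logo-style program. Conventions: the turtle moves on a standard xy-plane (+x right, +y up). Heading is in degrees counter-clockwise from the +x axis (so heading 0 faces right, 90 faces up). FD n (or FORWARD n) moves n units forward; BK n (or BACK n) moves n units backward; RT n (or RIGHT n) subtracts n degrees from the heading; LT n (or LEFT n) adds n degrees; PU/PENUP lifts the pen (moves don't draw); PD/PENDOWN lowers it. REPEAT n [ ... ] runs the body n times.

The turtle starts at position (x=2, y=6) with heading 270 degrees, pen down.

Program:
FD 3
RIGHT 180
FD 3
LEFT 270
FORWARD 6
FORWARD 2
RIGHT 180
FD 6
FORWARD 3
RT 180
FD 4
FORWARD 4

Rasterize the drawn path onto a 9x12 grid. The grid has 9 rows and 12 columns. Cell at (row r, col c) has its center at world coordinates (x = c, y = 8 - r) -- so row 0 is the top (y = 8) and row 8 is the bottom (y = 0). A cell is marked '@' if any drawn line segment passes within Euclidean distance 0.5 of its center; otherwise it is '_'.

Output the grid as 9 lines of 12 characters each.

Answer: ____________
____________
_@@@@@@@@@@_
__@_________
__@_________
__@_________
____________
____________
____________

Derivation:
Segment 0: (2,6) -> (2,3)
Segment 1: (2,3) -> (2,6)
Segment 2: (2,6) -> (8,6)
Segment 3: (8,6) -> (10,6)
Segment 4: (10,6) -> (4,6)
Segment 5: (4,6) -> (1,6)
Segment 6: (1,6) -> (5,6)
Segment 7: (5,6) -> (9,6)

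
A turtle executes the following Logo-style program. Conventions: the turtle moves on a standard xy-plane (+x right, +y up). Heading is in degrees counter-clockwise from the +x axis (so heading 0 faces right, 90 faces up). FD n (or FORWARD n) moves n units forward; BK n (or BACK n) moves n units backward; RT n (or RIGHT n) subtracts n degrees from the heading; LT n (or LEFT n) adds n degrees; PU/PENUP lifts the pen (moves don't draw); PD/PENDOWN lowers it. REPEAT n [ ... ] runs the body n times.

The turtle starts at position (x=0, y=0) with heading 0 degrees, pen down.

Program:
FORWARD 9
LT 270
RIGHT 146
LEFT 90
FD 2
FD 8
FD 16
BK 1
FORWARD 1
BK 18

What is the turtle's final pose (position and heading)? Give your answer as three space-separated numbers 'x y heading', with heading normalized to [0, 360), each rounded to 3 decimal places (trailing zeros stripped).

Executing turtle program step by step:
Start: pos=(0,0), heading=0, pen down
FD 9: (0,0) -> (9,0) [heading=0, draw]
LT 270: heading 0 -> 270
RT 146: heading 270 -> 124
LT 90: heading 124 -> 214
FD 2: (9,0) -> (7.342,-1.118) [heading=214, draw]
FD 8: (7.342,-1.118) -> (0.71,-5.592) [heading=214, draw]
FD 16: (0.71,-5.592) -> (-12.555,-14.539) [heading=214, draw]
BK 1: (-12.555,-14.539) -> (-11.726,-13.98) [heading=214, draw]
FD 1: (-11.726,-13.98) -> (-12.555,-14.539) [heading=214, draw]
BK 18: (-12.555,-14.539) -> (2.368,-4.474) [heading=214, draw]
Final: pos=(2.368,-4.474), heading=214, 7 segment(s) drawn

Answer: 2.368 -4.474 214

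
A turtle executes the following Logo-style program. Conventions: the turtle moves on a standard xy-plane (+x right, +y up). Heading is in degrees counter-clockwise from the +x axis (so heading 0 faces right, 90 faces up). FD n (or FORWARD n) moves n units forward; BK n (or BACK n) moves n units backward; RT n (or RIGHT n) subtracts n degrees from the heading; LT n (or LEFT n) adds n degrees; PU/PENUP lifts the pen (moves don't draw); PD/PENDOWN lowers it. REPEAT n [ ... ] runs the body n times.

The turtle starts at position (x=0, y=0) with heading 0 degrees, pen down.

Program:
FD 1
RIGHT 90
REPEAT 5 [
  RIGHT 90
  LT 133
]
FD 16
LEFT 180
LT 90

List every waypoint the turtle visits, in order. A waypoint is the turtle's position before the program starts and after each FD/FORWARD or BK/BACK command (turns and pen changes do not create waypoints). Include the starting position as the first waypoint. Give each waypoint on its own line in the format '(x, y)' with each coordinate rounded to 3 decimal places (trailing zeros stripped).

Answer: (0, 0)
(1, 0)
(-8.177, 13.106)

Derivation:
Executing turtle program step by step:
Start: pos=(0,0), heading=0, pen down
FD 1: (0,0) -> (1,0) [heading=0, draw]
RT 90: heading 0 -> 270
REPEAT 5 [
  -- iteration 1/5 --
  RT 90: heading 270 -> 180
  LT 133: heading 180 -> 313
  -- iteration 2/5 --
  RT 90: heading 313 -> 223
  LT 133: heading 223 -> 356
  -- iteration 3/5 --
  RT 90: heading 356 -> 266
  LT 133: heading 266 -> 39
  -- iteration 4/5 --
  RT 90: heading 39 -> 309
  LT 133: heading 309 -> 82
  -- iteration 5/5 --
  RT 90: heading 82 -> 352
  LT 133: heading 352 -> 125
]
FD 16: (1,0) -> (-8.177,13.106) [heading=125, draw]
LT 180: heading 125 -> 305
LT 90: heading 305 -> 35
Final: pos=(-8.177,13.106), heading=35, 2 segment(s) drawn
Waypoints (3 total):
(0, 0)
(1, 0)
(-8.177, 13.106)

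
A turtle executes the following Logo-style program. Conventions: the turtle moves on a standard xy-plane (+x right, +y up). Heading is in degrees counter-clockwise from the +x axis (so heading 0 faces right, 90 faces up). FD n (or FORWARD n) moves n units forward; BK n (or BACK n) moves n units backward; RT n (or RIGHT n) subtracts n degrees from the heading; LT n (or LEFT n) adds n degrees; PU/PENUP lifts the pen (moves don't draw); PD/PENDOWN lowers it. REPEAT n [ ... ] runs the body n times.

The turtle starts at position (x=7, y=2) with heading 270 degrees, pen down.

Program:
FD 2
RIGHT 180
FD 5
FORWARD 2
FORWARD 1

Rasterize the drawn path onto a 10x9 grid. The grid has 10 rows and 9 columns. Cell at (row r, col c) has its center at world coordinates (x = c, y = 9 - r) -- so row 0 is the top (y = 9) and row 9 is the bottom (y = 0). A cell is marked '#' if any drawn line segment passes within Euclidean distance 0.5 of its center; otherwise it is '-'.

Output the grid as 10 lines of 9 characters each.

Segment 0: (7,2) -> (7,0)
Segment 1: (7,0) -> (7,5)
Segment 2: (7,5) -> (7,7)
Segment 3: (7,7) -> (7,8)

Answer: ---------
-------#-
-------#-
-------#-
-------#-
-------#-
-------#-
-------#-
-------#-
-------#-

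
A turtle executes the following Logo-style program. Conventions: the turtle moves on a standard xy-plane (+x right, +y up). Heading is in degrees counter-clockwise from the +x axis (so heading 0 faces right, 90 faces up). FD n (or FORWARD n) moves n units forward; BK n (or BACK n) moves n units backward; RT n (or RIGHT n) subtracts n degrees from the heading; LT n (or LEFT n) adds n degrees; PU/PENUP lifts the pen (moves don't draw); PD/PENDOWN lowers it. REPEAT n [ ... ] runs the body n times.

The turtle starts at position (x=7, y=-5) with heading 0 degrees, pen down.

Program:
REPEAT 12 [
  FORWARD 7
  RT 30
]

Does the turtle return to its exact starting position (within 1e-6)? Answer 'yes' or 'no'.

Executing turtle program step by step:
Start: pos=(7,-5), heading=0, pen down
REPEAT 12 [
  -- iteration 1/12 --
  FD 7: (7,-5) -> (14,-5) [heading=0, draw]
  RT 30: heading 0 -> 330
  -- iteration 2/12 --
  FD 7: (14,-5) -> (20.062,-8.5) [heading=330, draw]
  RT 30: heading 330 -> 300
  -- iteration 3/12 --
  FD 7: (20.062,-8.5) -> (23.562,-14.562) [heading=300, draw]
  RT 30: heading 300 -> 270
  -- iteration 4/12 --
  FD 7: (23.562,-14.562) -> (23.562,-21.562) [heading=270, draw]
  RT 30: heading 270 -> 240
  -- iteration 5/12 --
  FD 7: (23.562,-21.562) -> (20.062,-27.624) [heading=240, draw]
  RT 30: heading 240 -> 210
  -- iteration 6/12 --
  FD 7: (20.062,-27.624) -> (14,-31.124) [heading=210, draw]
  RT 30: heading 210 -> 180
  -- iteration 7/12 --
  FD 7: (14,-31.124) -> (7,-31.124) [heading=180, draw]
  RT 30: heading 180 -> 150
  -- iteration 8/12 --
  FD 7: (7,-31.124) -> (0.938,-27.624) [heading=150, draw]
  RT 30: heading 150 -> 120
  -- iteration 9/12 --
  FD 7: (0.938,-27.624) -> (-2.562,-21.562) [heading=120, draw]
  RT 30: heading 120 -> 90
  -- iteration 10/12 --
  FD 7: (-2.562,-21.562) -> (-2.562,-14.562) [heading=90, draw]
  RT 30: heading 90 -> 60
  -- iteration 11/12 --
  FD 7: (-2.562,-14.562) -> (0.938,-8.5) [heading=60, draw]
  RT 30: heading 60 -> 30
  -- iteration 12/12 --
  FD 7: (0.938,-8.5) -> (7,-5) [heading=30, draw]
  RT 30: heading 30 -> 0
]
Final: pos=(7,-5), heading=0, 12 segment(s) drawn

Start position: (7, -5)
Final position: (7, -5)
Distance = 0; < 1e-6 -> CLOSED

Answer: yes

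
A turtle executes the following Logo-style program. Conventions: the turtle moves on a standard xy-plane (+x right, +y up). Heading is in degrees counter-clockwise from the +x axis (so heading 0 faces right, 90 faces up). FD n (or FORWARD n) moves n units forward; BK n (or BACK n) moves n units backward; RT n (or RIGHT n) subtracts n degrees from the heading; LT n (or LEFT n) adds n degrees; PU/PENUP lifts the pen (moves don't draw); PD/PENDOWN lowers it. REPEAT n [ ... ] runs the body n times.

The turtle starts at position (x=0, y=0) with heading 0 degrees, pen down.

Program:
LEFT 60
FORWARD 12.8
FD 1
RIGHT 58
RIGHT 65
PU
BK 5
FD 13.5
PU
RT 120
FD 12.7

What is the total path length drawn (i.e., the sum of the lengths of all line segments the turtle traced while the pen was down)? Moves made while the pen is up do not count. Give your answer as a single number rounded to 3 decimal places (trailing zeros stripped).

Executing turtle program step by step:
Start: pos=(0,0), heading=0, pen down
LT 60: heading 0 -> 60
FD 12.8: (0,0) -> (6.4,11.085) [heading=60, draw]
FD 1: (6.4,11.085) -> (6.9,11.951) [heading=60, draw]
RT 58: heading 60 -> 2
RT 65: heading 2 -> 297
PU: pen up
BK 5: (6.9,11.951) -> (4.63,16.406) [heading=297, move]
FD 13.5: (4.63,16.406) -> (10.759,4.378) [heading=297, move]
PU: pen up
RT 120: heading 297 -> 177
FD 12.7: (10.759,4.378) -> (-1.924,5.042) [heading=177, move]
Final: pos=(-1.924,5.042), heading=177, 2 segment(s) drawn

Segment lengths:
  seg 1: (0,0) -> (6.4,11.085), length = 12.8
  seg 2: (6.4,11.085) -> (6.9,11.951), length = 1
Total = 13.8

Answer: 13.8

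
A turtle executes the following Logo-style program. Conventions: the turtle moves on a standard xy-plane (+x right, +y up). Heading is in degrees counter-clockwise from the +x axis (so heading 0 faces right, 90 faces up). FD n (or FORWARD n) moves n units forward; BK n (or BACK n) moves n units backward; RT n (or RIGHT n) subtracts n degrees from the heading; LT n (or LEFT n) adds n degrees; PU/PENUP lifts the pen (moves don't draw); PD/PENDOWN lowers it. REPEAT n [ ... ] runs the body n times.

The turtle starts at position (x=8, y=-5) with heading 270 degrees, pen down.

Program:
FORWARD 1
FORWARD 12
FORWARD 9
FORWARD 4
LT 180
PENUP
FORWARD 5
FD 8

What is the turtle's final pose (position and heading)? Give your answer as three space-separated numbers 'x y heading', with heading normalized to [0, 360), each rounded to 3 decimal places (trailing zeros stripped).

Answer: 8 -18 90

Derivation:
Executing turtle program step by step:
Start: pos=(8,-5), heading=270, pen down
FD 1: (8,-5) -> (8,-6) [heading=270, draw]
FD 12: (8,-6) -> (8,-18) [heading=270, draw]
FD 9: (8,-18) -> (8,-27) [heading=270, draw]
FD 4: (8,-27) -> (8,-31) [heading=270, draw]
LT 180: heading 270 -> 90
PU: pen up
FD 5: (8,-31) -> (8,-26) [heading=90, move]
FD 8: (8,-26) -> (8,-18) [heading=90, move]
Final: pos=(8,-18), heading=90, 4 segment(s) drawn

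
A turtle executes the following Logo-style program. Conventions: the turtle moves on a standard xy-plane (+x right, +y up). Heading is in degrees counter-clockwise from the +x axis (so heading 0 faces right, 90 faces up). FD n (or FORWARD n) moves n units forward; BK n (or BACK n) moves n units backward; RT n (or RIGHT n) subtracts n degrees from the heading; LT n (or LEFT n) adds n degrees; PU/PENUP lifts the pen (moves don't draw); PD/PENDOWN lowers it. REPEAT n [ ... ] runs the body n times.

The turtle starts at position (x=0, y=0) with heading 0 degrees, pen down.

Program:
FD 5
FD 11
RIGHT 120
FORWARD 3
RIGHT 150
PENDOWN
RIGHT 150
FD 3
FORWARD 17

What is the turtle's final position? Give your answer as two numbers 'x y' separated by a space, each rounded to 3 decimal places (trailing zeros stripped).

Answer: 24.5 -19.919

Derivation:
Executing turtle program step by step:
Start: pos=(0,0), heading=0, pen down
FD 5: (0,0) -> (5,0) [heading=0, draw]
FD 11: (5,0) -> (16,0) [heading=0, draw]
RT 120: heading 0 -> 240
FD 3: (16,0) -> (14.5,-2.598) [heading=240, draw]
RT 150: heading 240 -> 90
PD: pen down
RT 150: heading 90 -> 300
FD 3: (14.5,-2.598) -> (16,-5.196) [heading=300, draw]
FD 17: (16,-5.196) -> (24.5,-19.919) [heading=300, draw]
Final: pos=(24.5,-19.919), heading=300, 5 segment(s) drawn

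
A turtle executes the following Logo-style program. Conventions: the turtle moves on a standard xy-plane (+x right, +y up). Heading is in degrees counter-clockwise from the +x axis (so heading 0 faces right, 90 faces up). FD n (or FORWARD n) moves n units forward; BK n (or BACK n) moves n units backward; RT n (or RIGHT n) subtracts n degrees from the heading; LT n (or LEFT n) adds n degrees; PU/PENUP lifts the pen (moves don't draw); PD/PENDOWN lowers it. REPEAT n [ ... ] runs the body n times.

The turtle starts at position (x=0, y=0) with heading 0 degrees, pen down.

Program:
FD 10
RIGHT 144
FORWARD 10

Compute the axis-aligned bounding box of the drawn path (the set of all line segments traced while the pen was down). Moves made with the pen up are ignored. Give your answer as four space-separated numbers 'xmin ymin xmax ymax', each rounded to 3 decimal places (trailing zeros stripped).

Answer: 0 -5.878 10 0

Derivation:
Executing turtle program step by step:
Start: pos=(0,0), heading=0, pen down
FD 10: (0,0) -> (10,0) [heading=0, draw]
RT 144: heading 0 -> 216
FD 10: (10,0) -> (1.91,-5.878) [heading=216, draw]
Final: pos=(1.91,-5.878), heading=216, 2 segment(s) drawn

Segment endpoints: x in {0, 1.91, 10}, y in {-5.878, 0}
xmin=0, ymin=-5.878, xmax=10, ymax=0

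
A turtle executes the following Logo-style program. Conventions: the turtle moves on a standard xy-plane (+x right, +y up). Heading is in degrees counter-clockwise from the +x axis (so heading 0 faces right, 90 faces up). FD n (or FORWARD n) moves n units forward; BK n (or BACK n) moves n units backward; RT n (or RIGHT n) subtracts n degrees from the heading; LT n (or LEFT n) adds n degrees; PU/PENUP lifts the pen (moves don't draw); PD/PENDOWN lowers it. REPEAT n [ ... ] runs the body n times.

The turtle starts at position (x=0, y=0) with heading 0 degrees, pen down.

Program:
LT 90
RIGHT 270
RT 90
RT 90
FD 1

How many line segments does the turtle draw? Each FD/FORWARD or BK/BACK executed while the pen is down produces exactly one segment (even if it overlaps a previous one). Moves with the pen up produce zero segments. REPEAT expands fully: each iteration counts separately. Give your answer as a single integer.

Executing turtle program step by step:
Start: pos=(0,0), heading=0, pen down
LT 90: heading 0 -> 90
RT 270: heading 90 -> 180
RT 90: heading 180 -> 90
RT 90: heading 90 -> 0
FD 1: (0,0) -> (1,0) [heading=0, draw]
Final: pos=(1,0), heading=0, 1 segment(s) drawn
Segments drawn: 1

Answer: 1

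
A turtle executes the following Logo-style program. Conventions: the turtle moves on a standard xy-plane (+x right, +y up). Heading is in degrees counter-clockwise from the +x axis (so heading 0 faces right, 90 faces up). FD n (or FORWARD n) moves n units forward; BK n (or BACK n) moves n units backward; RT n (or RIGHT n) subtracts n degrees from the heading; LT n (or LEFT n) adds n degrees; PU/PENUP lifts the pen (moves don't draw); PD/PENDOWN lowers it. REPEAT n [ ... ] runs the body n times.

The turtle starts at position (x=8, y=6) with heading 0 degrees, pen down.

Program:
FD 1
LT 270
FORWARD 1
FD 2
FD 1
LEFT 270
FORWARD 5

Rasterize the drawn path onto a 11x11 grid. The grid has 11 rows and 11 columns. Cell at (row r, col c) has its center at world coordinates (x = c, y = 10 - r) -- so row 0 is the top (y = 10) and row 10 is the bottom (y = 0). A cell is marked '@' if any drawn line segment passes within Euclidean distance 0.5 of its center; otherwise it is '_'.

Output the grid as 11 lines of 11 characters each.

Segment 0: (8,6) -> (9,6)
Segment 1: (9,6) -> (9,5)
Segment 2: (9,5) -> (9,3)
Segment 3: (9,3) -> (9,2)
Segment 4: (9,2) -> (4,2)

Answer: ___________
___________
___________
___________
________@@_
_________@_
_________@_
_________@_
____@@@@@@_
___________
___________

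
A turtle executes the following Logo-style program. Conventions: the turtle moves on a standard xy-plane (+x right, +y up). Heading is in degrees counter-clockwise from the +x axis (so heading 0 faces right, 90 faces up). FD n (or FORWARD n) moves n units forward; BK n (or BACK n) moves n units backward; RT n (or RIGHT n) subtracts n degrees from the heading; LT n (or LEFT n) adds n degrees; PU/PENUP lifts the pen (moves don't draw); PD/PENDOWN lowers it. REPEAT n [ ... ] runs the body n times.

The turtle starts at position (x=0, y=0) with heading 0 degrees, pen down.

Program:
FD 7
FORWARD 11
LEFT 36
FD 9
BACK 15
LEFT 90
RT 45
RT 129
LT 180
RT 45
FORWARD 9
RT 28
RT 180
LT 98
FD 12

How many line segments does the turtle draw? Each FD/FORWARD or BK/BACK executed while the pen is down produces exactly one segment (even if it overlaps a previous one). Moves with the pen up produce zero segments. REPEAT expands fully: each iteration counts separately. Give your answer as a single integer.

Answer: 6

Derivation:
Executing turtle program step by step:
Start: pos=(0,0), heading=0, pen down
FD 7: (0,0) -> (7,0) [heading=0, draw]
FD 11: (7,0) -> (18,0) [heading=0, draw]
LT 36: heading 0 -> 36
FD 9: (18,0) -> (25.281,5.29) [heading=36, draw]
BK 15: (25.281,5.29) -> (13.146,-3.527) [heading=36, draw]
LT 90: heading 36 -> 126
RT 45: heading 126 -> 81
RT 129: heading 81 -> 312
LT 180: heading 312 -> 132
RT 45: heading 132 -> 87
FD 9: (13.146,-3.527) -> (13.617,5.461) [heading=87, draw]
RT 28: heading 87 -> 59
RT 180: heading 59 -> 239
LT 98: heading 239 -> 337
FD 12: (13.617,5.461) -> (24.663,0.772) [heading=337, draw]
Final: pos=(24.663,0.772), heading=337, 6 segment(s) drawn
Segments drawn: 6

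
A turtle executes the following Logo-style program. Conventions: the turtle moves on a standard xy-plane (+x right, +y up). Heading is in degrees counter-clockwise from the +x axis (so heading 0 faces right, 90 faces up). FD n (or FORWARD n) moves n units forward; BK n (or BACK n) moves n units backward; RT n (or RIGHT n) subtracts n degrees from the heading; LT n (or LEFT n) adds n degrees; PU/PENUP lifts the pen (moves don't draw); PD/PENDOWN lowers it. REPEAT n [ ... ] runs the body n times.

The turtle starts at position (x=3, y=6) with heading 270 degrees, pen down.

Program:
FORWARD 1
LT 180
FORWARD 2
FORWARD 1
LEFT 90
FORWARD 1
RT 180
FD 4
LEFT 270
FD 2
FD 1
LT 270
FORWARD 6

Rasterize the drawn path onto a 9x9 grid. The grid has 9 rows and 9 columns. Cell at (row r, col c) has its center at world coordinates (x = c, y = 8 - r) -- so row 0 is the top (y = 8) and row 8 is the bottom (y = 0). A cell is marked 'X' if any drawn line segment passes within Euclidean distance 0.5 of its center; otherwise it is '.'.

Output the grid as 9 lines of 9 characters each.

Segment 0: (3,6) -> (3,5)
Segment 1: (3,5) -> (3,7)
Segment 2: (3,7) -> (3,8)
Segment 3: (3,8) -> (2,8)
Segment 4: (2,8) -> (6,8)
Segment 5: (6,8) -> (6,6)
Segment 6: (6,6) -> (6,5)
Segment 7: (6,5) -> (0,5)

Answer: ..XXXXX..
...X..X..
...X..X..
XXXXXXX..
.........
.........
.........
.........
.........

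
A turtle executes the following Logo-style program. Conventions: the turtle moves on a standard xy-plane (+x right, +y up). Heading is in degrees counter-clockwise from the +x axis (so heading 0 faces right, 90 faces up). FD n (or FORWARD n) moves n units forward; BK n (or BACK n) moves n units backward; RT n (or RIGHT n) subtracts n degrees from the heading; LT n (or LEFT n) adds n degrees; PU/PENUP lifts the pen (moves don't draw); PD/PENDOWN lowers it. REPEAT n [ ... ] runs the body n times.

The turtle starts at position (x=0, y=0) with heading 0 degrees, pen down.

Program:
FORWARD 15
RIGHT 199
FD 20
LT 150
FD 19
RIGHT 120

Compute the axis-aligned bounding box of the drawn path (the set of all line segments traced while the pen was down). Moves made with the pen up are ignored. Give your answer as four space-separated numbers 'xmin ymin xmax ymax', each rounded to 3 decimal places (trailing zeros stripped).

Answer: -3.91 -7.828 15 6.511

Derivation:
Executing turtle program step by step:
Start: pos=(0,0), heading=0, pen down
FD 15: (0,0) -> (15,0) [heading=0, draw]
RT 199: heading 0 -> 161
FD 20: (15,0) -> (-3.91,6.511) [heading=161, draw]
LT 150: heading 161 -> 311
FD 19: (-3.91,6.511) -> (8.555,-7.828) [heading=311, draw]
RT 120: heading 311 -> 191
Final: pos=(8.555,-7.828), heading=191, 3 segment(s) drawn

Segment endpoints: x in {-3.91, 0, 8.555, 15}, y in {-7.828, 0, 6.511}
xmin=-3.91, ymin=-7.828, xmax=15, ymax=6.511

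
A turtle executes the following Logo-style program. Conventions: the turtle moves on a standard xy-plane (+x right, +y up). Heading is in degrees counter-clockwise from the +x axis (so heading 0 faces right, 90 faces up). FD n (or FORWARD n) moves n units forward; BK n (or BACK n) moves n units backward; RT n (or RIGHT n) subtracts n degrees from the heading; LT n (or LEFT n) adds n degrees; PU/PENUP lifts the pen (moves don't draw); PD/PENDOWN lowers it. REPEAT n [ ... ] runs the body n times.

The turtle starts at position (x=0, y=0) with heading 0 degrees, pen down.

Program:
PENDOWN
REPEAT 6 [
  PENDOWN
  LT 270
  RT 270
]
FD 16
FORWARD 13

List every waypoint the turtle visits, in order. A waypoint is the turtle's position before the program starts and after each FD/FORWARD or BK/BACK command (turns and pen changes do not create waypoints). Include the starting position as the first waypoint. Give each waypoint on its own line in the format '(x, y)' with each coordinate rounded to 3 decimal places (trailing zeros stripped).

Executing turtle program step by step:
Start: pos=(0,0), heading=0, pen down
PD: pen down
REPEAT 6 [
  -- iteration 1/6 --
  PD: pen down
  LT 270: heading 0 -> 270
  RT 270: heading 270 -> 0
  -- iteration 2/6 --
  PD: pen down
  LT 270: heading 0 -> 270
  RT 270: heading 270 -> 0
  -- iteration 3/6 --
  PD: pen down
  LT 270: heading 0 -> 270
  RT 270: heading 270 -> 0
  -- iteration 4/6 --
  PD: pen down
  LT 270: heading 0 -> 270
  RT 270: heading 270 -> 0
  -- iteration 5/6 --
  PD: pen down
  LT 270: heading 0 -> 270
  RT 270: heading 270 -> 0
  -- iteration 6/6 --
  PD: pen down
  LT 270: heading 0 -> 270
  RT 270: heading 270 -> 0
]
FD 16: (0,0) -> (16,0) [heading=0, draw]
FD 13: (16,0) -> (29,0) [heading=0, draw]
Final: pos=(29,0), heading=0, 2 segment(s) drawn
Waypoints (3 total):
(0, 0)
(16, 0)
(29, 0)

Answer: (0, 0)
(16, 0)
(29, 0)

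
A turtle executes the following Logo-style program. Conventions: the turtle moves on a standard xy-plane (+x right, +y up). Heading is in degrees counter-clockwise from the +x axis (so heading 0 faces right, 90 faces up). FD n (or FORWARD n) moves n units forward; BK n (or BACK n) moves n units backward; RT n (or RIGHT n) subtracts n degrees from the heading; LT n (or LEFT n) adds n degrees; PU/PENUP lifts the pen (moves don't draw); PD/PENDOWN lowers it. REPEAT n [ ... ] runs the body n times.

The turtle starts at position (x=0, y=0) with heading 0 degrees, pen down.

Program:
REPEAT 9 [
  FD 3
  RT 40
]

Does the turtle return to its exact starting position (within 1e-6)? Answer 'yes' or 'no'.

Executing turtle program step by step:
Start: pos=(0,0), heading=0, pen down
REPEAT 9 [
  -- iteration 1/9 --
  FD 3: (0,0) -> (3,0) [heading=0, draw]
  RT 40: heading 0 -> 320
  -- iteration 2/9 --
  FD 3: (3,0) -> (5.298,-1.928) [heading=320, draw]
  RT 40: heading 320 -> 280
  -- iteration 3/9 --
  FD 3: (5.298,-1.928) -> (5.819,-4.883) [heading=280, draw]
  RT 40: heading 280 -> 240
  -- iteration 4/9 --
  FD 3: (5.819,-4.883) -> (4.319,-7.481) [heading=240, draw]
  RT 40: heading 240 -> 200
  -- iteration 5/9 --
  FD 3: (4.319,-7.481) -> (1.5,-8.507) [heading=200, draw]
  RT 40: heading 200 -> 160
  -- iteration 6/9 --
  FD 3: (1.5,-8.507) -> (-1.319,-7.481) [heading=160, draw]
  RT 40: heading 160 -> 120
  -- iteration 7/9 --
  FD 3: (-1.319,-7.481) -> (-2.819,-4.883) [heading=120, draw]
  RT 40: heading 120 -> 80
  -- iteration 8/9 --
  FD 3: (-2.819,-4.883) -> (-2.298,-1.928) [heading=80, draw]
  RT 40: heading 80 -> 40
  -- iteration 9/9 --
  FD 3: (-2.298,-1.928) -> (0,0) [heading=40, draw]
  RT 40: heading 40 -> 0
]
Final: pos=(0,0), heading=0, 9 segment(s) drawn

Start position: (0, 0)
Final position: (0, 0)
Distance = 0; < 1e-6 -> CLOSED

Answer: yes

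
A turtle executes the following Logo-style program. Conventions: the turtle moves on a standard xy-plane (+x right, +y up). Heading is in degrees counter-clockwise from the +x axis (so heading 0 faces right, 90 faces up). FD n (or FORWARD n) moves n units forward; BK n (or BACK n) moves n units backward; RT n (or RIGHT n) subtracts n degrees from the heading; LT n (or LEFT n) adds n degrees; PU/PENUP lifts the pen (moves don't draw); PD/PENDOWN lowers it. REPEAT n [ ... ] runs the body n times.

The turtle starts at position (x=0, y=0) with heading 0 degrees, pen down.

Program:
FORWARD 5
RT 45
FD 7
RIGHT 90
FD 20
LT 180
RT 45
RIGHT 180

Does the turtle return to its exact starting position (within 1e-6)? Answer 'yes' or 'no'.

Answer: no

Derivation:
Executing turtle program step by step:
Start: pos=(0,0), heading=0, pen down
FD 5: (0,0) -> (5,0) [heading=0, draw]
RT 45: heading 0 -> 315
FD 7: (5,0) -> (9.95,-4.95) [heading=315, draw]
RT 90: heading 315 -> 225
FD 20: (9.95,-4.95) -> (-4.192,-19.092) [heading=225, draw]
LT 180: heading 225 -> 45
RT 45: heading 45 -> 0
RT 180: heading 0 -> 180
Final: pos=(-4.192,-19.092), heading=180, 3 segment(s) drawn

Start position: (0, 0)
Final position: (-4.192, -19.092)
Distance = 19.547; >= 1e-6 -> NOT closed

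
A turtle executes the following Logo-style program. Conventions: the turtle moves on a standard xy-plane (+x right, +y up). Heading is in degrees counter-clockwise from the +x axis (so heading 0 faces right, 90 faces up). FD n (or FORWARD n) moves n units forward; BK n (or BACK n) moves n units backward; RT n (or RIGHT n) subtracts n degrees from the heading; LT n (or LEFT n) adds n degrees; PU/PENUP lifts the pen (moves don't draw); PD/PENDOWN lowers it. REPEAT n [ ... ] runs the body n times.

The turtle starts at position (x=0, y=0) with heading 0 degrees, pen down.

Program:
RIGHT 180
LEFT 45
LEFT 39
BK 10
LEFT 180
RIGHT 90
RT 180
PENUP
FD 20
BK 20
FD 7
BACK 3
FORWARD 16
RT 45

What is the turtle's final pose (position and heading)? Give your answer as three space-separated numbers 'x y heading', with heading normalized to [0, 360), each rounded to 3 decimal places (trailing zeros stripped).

Answer: -18.845 12.036 129

Derivation:
Executing turtle program step by step:
Start: pos=(0,0), heading=0, pen down
RT 180: heading 0 -> 180
LT 45: heading 180 -> 225
LT 39: heading 225 -> 264
BK 10: (0,0) -> (1.045,9.945) [heading=264, draw]
LT 180: heading 264 -> 84
RT 90: heading 84 -> 354
RT 180: heading 354 -> 174
PU: pen up
FD 20: (1.045,9.945) -> (-18.845,12.036) [heading=174, move]
BK 20: (-18.845,12.036) -> (1.045,9.945) [heading=174, move]
FD 7: (1.045,9.945) -> (-5.916,10.677) [heading=174, move]
BK 3: (-5.916,10.677) -> (-2.933,10.363) [heading=174, move]
FD 16: (-2.933,10.363) -> (-18.845,12.036) [heading=174, move]
RT 45: heading 174 -> 129
Final: pos=(-18.845,12.036), heading=129, 1 segment(s) drawn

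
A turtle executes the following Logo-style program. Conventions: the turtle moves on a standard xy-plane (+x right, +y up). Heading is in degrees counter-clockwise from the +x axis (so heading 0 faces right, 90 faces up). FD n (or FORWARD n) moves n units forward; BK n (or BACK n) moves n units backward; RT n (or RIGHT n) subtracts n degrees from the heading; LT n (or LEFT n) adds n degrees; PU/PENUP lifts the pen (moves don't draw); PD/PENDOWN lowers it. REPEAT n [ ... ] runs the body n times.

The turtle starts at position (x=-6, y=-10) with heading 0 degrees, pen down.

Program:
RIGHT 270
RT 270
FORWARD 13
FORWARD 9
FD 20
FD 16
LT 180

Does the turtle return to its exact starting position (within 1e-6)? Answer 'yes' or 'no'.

Executing turtle program step by step:
Start: pos=(-6,-10), heading=0, pen down
RT 270: heading 0 -> 90
RT 270: heading 90 -> 180
FD 13: (-6,-10) -> (-19,-10) [heading=180, draw]
FD 9: (-19,-10) -> (-28,-10) [heading=180, draw]
FD 20: (-28,-10) -> (-48,-10) [heading=180, draw]
FD 16: (-48,-10) -> (-64,-10) [heading=180, draw]
LT 180: heading 180 -> 0
Final: pos=(-64,-10), heading=0, 4 segment(s) drawn

Start position: (-6, -10)
Final position: (-64, -10)
Distance = 58; >= 1e-6 -> NOT closed

Answer: no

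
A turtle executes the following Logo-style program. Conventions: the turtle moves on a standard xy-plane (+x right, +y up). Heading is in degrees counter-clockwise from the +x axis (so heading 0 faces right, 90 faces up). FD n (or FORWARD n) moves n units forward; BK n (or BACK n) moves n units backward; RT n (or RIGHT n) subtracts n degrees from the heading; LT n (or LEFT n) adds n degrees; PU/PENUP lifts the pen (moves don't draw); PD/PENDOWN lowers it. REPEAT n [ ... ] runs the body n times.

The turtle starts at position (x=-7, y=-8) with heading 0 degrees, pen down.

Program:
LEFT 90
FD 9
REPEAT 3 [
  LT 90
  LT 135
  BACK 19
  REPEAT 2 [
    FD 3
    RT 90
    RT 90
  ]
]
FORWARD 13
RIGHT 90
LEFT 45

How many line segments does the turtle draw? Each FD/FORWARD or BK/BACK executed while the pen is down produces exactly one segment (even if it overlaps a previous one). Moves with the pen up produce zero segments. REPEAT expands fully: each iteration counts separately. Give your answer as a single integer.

Executing turtle program step by step:
Start: pos=(-7,-8), heading=0, pen down
LT 90: heading 0 -> 90
FD 9: (-7,-8) -> (-7,1) [heading=90, draw]
REPEAT 3 [
  -- iteration 1/3 --
  LT 90: heading 90 -> 180
  LT 135: heading 180 -> 315
  BK 19: (-7,1) -> (-20.435,14.435) [heading=315, draw]
  REPEAT 2 [
    -- iteration 1/2 --
    FD 3: (-20.435,14.435) -> (-18.314,12.314) [heading=315, draw]
    RT 90: heading 315 -> 225
    RT 90: heading 225 -> 135
    -- iteration 2/2 --
    FD 3: (-18.314,12.314) -> (-20.435,14.435) [heading=135, draw]
    RT 90: heading 135 -> 45
    RT 90: heading 45 -> 315
  ]
  -- iteration 2/3 --
  LT 90: heading 315 -> 45
  LT 135: heading 45 -> 180
  BK 19: (-20.435,14.435) -> (-1.435,14.435) [heading=180, draw]
  REPEAT 2 [
    -- iteration 1/2 --
    FD 3: (-1.435,14.435) -> (-4.435,14.435) [heading=180, draw]
    RT 90: heading 180 -> 90
    RT 90: heading 90 -> 0
    -- iteration 2/2 --
    FD 3: (-4.435,14.435) -> (-1.435,14.435) [heading=0, draw]
    RT 90: heading 0 -> 270
    RT 90: heading 270 -> 180
  ]
  -- iteration 3/3 --
  LT 90: heading 180 -> 270
  LT 135: heading 270 -> 45
  BK 19: (-1.435,14.435) -> (-14.87,1) [heading=45, draw]
  REPEAT 2 [
    -- iteration 1/2 --
    FD 3: (-14.87,1) -> (-12.749,3.121) [heading=45, draw]
    RT 90: heading 45 -> 315
    RT 90: heading 315 -> 225
    -- iteration 2/2 --
    FD 3: (-12.749,3.121) -> (-14.87,1) [heading=225, draw]
    RT 90: heading 225 -> 135
    RT 90: heading 135 -> 45
  ]
]
FD 13: (-14.87,1) -> (-5.678,10.192) [heading=45, draw]
RT 90: heading 45 -> 315
LT 45: heading 315 -> 0
Final: pos=(-5.678,10.192), heading=0, 11 segment(s) drawn
Segments drawn: 11

Answer: 11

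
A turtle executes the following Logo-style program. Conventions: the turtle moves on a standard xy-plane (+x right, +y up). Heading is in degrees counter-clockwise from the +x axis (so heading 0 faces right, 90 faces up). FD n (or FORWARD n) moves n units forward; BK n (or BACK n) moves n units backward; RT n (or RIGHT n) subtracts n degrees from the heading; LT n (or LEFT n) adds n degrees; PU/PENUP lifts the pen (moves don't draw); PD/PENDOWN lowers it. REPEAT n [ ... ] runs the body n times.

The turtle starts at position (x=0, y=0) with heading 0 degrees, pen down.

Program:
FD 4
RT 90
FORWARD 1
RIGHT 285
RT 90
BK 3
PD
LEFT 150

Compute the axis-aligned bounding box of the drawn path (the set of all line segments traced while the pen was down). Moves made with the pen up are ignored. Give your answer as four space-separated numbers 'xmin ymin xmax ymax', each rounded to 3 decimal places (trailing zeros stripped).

Executing turtle program step by step:
Start: pos=(0,0), heading=0, pen down
FD 4: (0,0) -> (4,0) [heading=0, draw]
RT 90: heading 0 -> 270
FD 1: (4,0) -> (4,-1) [heading=270, draw]
RT 285: heading 270 -> 345
RT 90: heading 345 -> 255
BK 3: (4,-1) -> (4.776,1.898) [heading=255, draw]
PD: pen down
LT 150: heading 255 -> 45
Final: pos=(4.776,1.898), heading=45, 3 segment(s) drawn

Segment endpoints: x in {0, 4, 4.776}, y in {-1, 0, 1.898}
xmin=0, ymin=-1, xmax=4.776, ymax=1.898

Answer: 0 -1 4.776 1.898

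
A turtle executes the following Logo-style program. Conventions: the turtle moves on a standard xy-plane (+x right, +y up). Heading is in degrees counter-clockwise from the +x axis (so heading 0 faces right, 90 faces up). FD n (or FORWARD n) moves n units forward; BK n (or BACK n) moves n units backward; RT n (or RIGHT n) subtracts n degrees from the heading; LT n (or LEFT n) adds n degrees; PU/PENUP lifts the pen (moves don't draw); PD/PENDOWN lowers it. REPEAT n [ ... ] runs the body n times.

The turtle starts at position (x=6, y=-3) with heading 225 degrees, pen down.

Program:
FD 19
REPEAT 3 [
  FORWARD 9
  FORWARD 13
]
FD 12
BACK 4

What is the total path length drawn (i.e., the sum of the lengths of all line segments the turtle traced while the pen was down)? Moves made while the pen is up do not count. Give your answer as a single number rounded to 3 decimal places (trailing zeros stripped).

Executing turtle program step by step:
Start: pos=(6,-3), heading=225, pen down
FD 19: (6,-3) -> (-7.435,-16.435) [heading=225, draw]
REPEAT 3 [
  -- iteration 1/3 --
  FD 9: (-7.435,-16.435) -> (-13.799,-22.799) [heading=225, draw]
  FD 13: (-13.799,-22.799) -> (-22.991,-31.991) [heading=225, draw]
  -- iteration 2/3 --
  FD 9: (-22.991,-31.991) -> (-29.355,-38.355) [heading=225, draw]
  FD 13: (-29.355,-38.355) -> (-38.548,-47.548) [heading=225, draw]
  -- iteration 3/3 --
  FD 9: (-38.548,-47.548) -> (-44.912,-53.912) [heading=225, draw]
  FD 13: (-44.912,-53.912) -> (-54.104,-63.104) [heading=225, draw]
]
FD 12: (-54.104,-63.104) -> (-62.589,-71.589) [heading=225, draw]
BK 4: (-62.589,-71.589) -> (-59.761,-68.761) [heading=225, draw]
Final: pos=(-59.761,-68.761), heading=225, 9 segment(s) drawn

Segment lengths:
  seg 1: (6,-3) -> (-7.435,-16.435), length = 19
  seg 2: (-7.435,-16.435) -> (-13.799,-22.799), length = 9
  seg 3: (-13.799,-22.799) -> (-22.991,-31.991), length = 13
  seg 4: (-22.991,-31.991) -> (-29.355,-38.355), length = 9
  seg 5: (-29.355,-38.355) -> (-38.548,-47.548), length = 13
  seg 6: (-38.548,-47.548) -> (-44.912,-53.912), length = 9
  seg 7: (-44.912,-53.912) -> (-54.104,-63.104), length = 13
  seg 8: (-54.104,-63.104) -> (-62.589,-71.589), length = 12
  seg 9: (-62.589,-71.589) -> (-59.761,-68.761), length = 4
Total = 101

Answer: 101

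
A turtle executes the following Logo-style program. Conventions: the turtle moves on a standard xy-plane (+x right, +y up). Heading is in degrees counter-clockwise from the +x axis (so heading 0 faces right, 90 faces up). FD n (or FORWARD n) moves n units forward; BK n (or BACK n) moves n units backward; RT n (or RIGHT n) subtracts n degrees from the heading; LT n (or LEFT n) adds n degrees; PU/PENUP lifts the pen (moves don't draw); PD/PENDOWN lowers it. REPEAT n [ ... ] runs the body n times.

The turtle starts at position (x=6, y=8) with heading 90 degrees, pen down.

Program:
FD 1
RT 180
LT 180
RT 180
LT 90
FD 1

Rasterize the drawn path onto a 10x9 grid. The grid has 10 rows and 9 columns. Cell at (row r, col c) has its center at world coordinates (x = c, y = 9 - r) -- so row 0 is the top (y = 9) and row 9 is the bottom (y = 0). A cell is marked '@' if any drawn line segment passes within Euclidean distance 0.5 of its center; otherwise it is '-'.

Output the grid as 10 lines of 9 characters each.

Segment 0: (6,8) -> (6,9)
Segment 1: (6,9) -> (7,9)

Answer: ------@@-
------@--
---------
---------
---------
---------
---------
---------
---------
---------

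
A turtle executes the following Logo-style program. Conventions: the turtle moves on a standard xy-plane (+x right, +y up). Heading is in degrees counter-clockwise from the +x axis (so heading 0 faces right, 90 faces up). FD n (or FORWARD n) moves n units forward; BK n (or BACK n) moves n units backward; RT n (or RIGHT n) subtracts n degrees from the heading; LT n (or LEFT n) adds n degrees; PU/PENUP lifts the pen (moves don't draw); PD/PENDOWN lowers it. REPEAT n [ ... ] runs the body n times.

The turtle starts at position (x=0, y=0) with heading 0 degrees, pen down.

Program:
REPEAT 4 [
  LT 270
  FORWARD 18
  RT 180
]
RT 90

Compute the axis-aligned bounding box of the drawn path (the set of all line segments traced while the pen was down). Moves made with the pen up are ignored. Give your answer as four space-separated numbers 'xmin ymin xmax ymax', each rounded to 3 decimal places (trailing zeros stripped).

Executing turtle program step by step:
Start: pos=(0,0), heading=0, pen down
REPEAT 4 [
  -- iteration 1/4 --
  LT 270: heading 0 -> 270
  FD 18: (0,0) -> (0,-18) [heading=270, draw]
  RT 180: heading 270 -> 90
  -- iteration 2/4 --
  LT 270: heading 90 -> 0
  FD 18: (0,-18) -> (18,-18) [heading=0, draw]
  RT 180: heading 0 -> 180
  -- iteration 3/4 --
  LT 270: heading 180 -> 90
  FD 18: (18,-18) -> (18,0) [heading=90, draw]
  RT 180: heading 90 -> 270
  -- iteration 4/4 --
  LT 270: heading 270 -> 180
  FD 18: (18,0) -> (0,0) [heading=180, draw]
  RT 180: heading 180 -> 0
]
RT 90: heading 0 -> 270
Final: pos=(0,0), heading=270, 4 segment(s) drawn

Segment endpoints: x in {0, 0, 0, 18, 18}, y in {-18, -18, 0, 0, 0}
xmin=0, ymin=-18, xmax=18, ymax=0

Answer: 0 -18 18 0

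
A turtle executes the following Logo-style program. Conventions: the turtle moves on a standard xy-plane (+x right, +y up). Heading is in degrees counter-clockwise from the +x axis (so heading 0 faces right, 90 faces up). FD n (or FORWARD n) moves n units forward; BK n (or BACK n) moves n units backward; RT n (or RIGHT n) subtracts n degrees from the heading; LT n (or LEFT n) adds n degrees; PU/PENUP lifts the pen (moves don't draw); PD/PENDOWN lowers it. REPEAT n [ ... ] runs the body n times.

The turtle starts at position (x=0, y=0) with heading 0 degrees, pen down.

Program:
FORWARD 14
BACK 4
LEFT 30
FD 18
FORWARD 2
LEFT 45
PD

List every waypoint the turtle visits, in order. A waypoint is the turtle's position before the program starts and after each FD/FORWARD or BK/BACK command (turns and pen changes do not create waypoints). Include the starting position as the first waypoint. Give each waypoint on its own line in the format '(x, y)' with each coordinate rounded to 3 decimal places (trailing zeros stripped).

Executing turtle program step by step:
Start: pos=(0,0), heading=0, pen down
FD 14: (0,0) -> (14,0) [heading=0, draw]
BK 4: (14,0) -> (10,0) [heading=0, draw]
LT 30: heading 0 -> 30
FD 18: (10,0) -> (25.588,9) [heading=30, draw]
FD 2: (25.588,9) -> (27.321,10) [heading=30, draw]
LT 45: heading 30 -> 75
PD: pen down
Final: pos=(27.321,10), heading=75, 4 segment(s) drawn
Waypoints (5 total):
(0, 0)
(14, 0)
(10, 0)
(25.588, 9)
(27.321, 10)

Answer: (0, 0)
(14, 0)
(10, 0)
(25.588, 9)
(27.321, 10)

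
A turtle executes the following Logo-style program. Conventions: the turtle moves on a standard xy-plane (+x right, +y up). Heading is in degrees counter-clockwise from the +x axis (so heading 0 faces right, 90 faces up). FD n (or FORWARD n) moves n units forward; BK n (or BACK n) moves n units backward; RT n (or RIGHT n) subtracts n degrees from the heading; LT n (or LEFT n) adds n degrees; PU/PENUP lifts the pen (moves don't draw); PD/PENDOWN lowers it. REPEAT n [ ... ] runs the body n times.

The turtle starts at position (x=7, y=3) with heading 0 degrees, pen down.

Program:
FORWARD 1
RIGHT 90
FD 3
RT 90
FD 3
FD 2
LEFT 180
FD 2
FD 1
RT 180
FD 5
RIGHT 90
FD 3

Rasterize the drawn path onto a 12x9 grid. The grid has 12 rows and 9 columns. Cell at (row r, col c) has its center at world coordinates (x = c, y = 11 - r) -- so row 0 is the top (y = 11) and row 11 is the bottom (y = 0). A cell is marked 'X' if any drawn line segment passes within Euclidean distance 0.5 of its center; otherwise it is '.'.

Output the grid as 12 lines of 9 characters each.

Segment 0: (7,3) -> (8,3)
Segment 1: (8,3) -> (8,0)
Segment 2: (8,0) -> (5,-0)
Segment 3: (5,-0) -> (3,-0)
Segment 4: (3,-0) -> (5,-0)
Segment 5: (5,-0) -> (6,-0)
Segment 6: (6,-0) -> (1,-0)
Segment 7: (1,-0) -> (1,3)

Answer: .........
.........
.........
.........
.........
.........
.........
.........
.X.....XX
.X......X
.X......X
.XXXXXXXX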